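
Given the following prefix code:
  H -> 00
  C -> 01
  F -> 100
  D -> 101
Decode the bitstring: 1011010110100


Decoding step by step:
Bits 101 -> D
Bits 101 -> D
Bits 01 -> C
Bits 101 -> D
Bits 00 -> H


Decoded message: DDCDH


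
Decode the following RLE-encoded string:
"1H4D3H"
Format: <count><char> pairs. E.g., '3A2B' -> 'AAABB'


Expanding each <count><char> pair:
  1H -> 'H'
  4D -> 'DDDD'
  3H -> 'HHH'

Decoded = HDDDDHHH


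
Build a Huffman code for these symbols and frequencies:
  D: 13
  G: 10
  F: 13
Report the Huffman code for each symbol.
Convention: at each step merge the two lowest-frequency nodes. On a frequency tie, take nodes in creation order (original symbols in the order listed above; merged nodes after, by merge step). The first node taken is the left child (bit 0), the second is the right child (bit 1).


Huffman tree construction:
Step 1: Merge G(10) + D(13) = 23
Step 2: Merge F(13) + (G+D)(23) = 36
Read each symbol's code off the tree from the root (left child = 0, right child = 1).

Codes:
  D: 11 (length 2)
  G: 10 (length 2)
  F: 0 (length 1)
Average code length: 59/36 = 1.6389 bits/symbol


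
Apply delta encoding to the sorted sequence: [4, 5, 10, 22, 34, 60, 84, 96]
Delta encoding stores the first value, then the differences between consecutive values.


First value: 4
Deltas:
  5 - 4 = 1
  10 - 5 = 5
  22 - 10 = 12
  34 - 22 = 12
  60 - 34 = 26
  84 - 60 = 24
  96 - 84 = 12


Delta encoded: [4, 1, 5, 12, 12, 26, 24, 12]


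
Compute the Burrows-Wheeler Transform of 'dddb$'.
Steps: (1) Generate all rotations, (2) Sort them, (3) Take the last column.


Rotations (sorted):
  0: $dddb -> last char: b
  1: b$ddd -> last char: d
  2: db$dd -> last char: d
  3: ddb$d -> last char: d
  4: dddb$ -> last char: $


BWT = bddd$


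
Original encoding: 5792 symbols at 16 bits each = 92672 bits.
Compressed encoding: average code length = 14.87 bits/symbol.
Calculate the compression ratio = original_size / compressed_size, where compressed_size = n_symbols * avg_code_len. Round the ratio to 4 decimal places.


original_size = n_symbols * orig_bits = 5792 * 16 = 92672 bits
compressed_size = n_symbols * avg_code_len = 5792 * 14.87 = 86127.04 bits
ratio = original_size / compressed_size = 92672 / 86127.04 = 1.076

Compression ratio = 1.076


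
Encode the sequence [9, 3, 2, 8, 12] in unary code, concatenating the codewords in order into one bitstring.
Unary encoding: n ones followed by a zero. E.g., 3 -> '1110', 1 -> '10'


Encode each number as n ones followed by a terminating 0:
  9 -> 1111111110 (10 bits)
  3 -> 1110 (4 bits)
  2 -> 110 (3 bits)
  8 -> 111111110 (9 bits)
  12 -> 1111111111110 (13 bits)
Total length = 10 + 4 + 3 + 9 + 13 = 39 bits.

Unary([9, 3, 2, 8, 12]) = 111111111011101101111111101111111111110 (39 bits)


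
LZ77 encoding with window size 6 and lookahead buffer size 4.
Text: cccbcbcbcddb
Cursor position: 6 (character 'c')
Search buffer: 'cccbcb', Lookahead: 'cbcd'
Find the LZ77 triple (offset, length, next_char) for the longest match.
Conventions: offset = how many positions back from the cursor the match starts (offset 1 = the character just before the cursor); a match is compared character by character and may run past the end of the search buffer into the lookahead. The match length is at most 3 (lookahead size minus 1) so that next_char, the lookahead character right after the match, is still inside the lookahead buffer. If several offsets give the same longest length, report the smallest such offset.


Try each offset into the search buffer:
  offset=1 (pos 5, char 'b'): match length 0
  offset=2 (pos 4, char 'c'): match length 3
  offset=3 (pos 3, char 'b'): match length 0
  offset=4 (pos 2, char 'c'): match length 3
  offset=5 (pos 1, char 'c'): match length 1
  offset=6 (pos 0, char 'c'): match length 1
Longest match has length 3, found at offsets 2, 4; take the smallest, offset 2.
next_char = character at position 6 + 3 = 9 -> 'd'

Best match: offset=2, length=3 (matching 'cbc' starting at position 4)
LZ77 triple: (2, 3, 'd')


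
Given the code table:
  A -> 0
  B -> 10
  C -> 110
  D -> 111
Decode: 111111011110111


Decoding:
111 -> D
111 -> D
0 -> A
111 -> D
10 -> B
111 -> D


Result: DDADBD


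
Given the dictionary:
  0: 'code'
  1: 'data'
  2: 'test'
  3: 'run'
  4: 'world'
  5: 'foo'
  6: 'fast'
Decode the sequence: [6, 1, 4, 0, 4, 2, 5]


Look up each index in the dictionary:
  6 -> 'fast'
  1 -> 'data'
  4 -> 'world'
  0 -> 'code'
  4 -> 'world'
  2 -> 'test'
  5 -> 'foo'

Decoded: "fast data world code world test foo"


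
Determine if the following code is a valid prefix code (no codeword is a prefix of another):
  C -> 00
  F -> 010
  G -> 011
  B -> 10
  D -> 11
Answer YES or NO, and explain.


Checking each pair (does one codeword prefix another?):
  C='00' vs F='010': no prefix
  C='00' vs G='011': no prefix
  C='00' vs B='10': no prefix
  C='00' vs D='11': no prefix
  F='010' vs C='00': no prefix
  F='010' vs G='011': no prefix
  F='010' vs B='10': no prefix
  F='010' vs D='11': no prefix
  G='011' vs C='00': no prefix
  G='011' vs F='010': no prefix
  G='011' vs B='10': no prefix
  G='011' vs D='11': no prefix
  B='10' vs C='00': no prefix
  B='10' vs F='010': no prefix
  B='10' vs G='011': no prefix
  B='10' vs D='11': no prefix
  D='11' vs C='00': no prefix
  D='11' vs F='010': no prefix
  D='11' vs G='011': no prefix
  D='11' vs B='10': no prefix
No violation found over all pairs.

YES -- this is a valid prefix code. No codeword is a prefix of any other codeword.


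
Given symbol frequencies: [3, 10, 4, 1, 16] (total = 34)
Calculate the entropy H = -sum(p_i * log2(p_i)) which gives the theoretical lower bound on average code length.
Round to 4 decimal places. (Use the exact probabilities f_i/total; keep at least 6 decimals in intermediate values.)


Per-symbol terms -p_i * log2(p_i) with p_i = f_i/34:
  p = 3/34 = 0.088235: log2(p) = -3.502500, -p*log2(p) = 0.309044
  p = 10/34 = 0.294118: log2(p) = -1.765535, -p*log2(p) = 0.519275
  p = 4/34 = 0.117647: log2(p) = -3.087463, -p*log2(p) = 0.363231
  p = 1/34 = 0.029412: log2(p) = -5.087463, -p*log2(p) = 0.149631
  p = 16/34 = 0.470588: log2(p) = -1.087463, -p*log2(p) = 0.511747
H = 0.309044 + 0.519275 + 0.363231 + 0.149631 + 0.511747 = 1.852928

H = 1.8529 bits/symbol


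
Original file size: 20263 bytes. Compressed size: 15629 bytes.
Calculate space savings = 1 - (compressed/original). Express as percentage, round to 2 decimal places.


ratio = compressed/original = 15629/20263 = 0.771307
savings = 1 - ratio = 1 - 0.771307 = 0.228693
as a percentage: 0.228693 * 100 = 22.87%

Space savings = 1 - 15629/20263 = 22.87%


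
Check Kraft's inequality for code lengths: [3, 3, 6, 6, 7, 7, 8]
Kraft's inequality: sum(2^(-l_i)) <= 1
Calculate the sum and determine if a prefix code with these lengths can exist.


Sum = 2^(-3) + 2^(-3) + 2^(-6) + 2^(-6) + 2^(-7) + 2^(-7) + 2^(-8)
    = 0.125 + 0.125 + 0.015625 + 0.015625 + 0.0078125 + 0.0078125 + 0.00390625
    = 77/256 = 0.30078125
Since 0.30078125 <= 1, Kraft's inequality IS satisfied.
A prefix code with these lengths CAN exist.

Kraft sum = 0.30078125. Satisfied.


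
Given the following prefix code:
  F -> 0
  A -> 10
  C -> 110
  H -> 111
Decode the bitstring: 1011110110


Decoding step by step:
Bits 10 -> A
Bits 111 -> H
Bits 10 -> A
Bits 110 -> C


Decoded message: AHAC


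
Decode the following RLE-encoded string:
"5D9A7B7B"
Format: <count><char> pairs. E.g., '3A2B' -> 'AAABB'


Expanding each <count><char> pair:
  5D -> 'DDDDD'
  9A -> 'AAAAAAAAA'
  7B -> 'BBBBBBB'
  7B -> 'BBBBBBB'

Decoded = DDDDDAAAAAAAAABBBBBBBBBBBBBB


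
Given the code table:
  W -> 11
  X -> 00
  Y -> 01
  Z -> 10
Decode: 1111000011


Decoding:
11 -> W
11 -> W
00 -> X
00 -> X
11 -> W


Result: WWXXW


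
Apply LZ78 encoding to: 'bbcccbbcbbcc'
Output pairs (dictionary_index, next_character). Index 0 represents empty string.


LZ78 encoding steps:
Dictionary: {0: ''}
Step 1: w='' (idx 0), next='b' -> output (0, 'b'), add 'b' as idx 1
Step 2: w='b' (idx 1), next='c' -> output (1, 'c'), add 'bc' as idx 2
Step 3: w='' (idx 0), next='c' -> output (0, 'c'), add 'c' as idx 3
Step 4: w='c' (idx 3), next='b' -> output (3, 'b'), add 'cb' as idx 4
Step 5: w='bc' (idx 2), next='b' -> output (2, 'b'), add 'bcb' as idx 5
Step 6: w='bc' (idx 2), next='c' -> output (2, 'c'), add 'bcc' as idx 6


Encoded: [(0, 'b'), (1, 'c'), (0, 'c'), (3, 'b'), (2, 'b'), (2, 'c')]


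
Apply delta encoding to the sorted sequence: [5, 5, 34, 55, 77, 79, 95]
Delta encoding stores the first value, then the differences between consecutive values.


First value: 5
Deltas:
  5 - 5 = 0
  34 - 5 = 29
  55 - 34 = 21
  77 - 55 = 22
  79 - 77 = 2
  95 - 79 = 16


Delta encoded: [5, 0, 29, 21, 22, 2, 16]


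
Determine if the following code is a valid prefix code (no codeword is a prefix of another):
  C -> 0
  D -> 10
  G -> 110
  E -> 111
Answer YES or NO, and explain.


Checking each pair (does one codeword prefix another?):
  C='0' vs D='10': no prefix
  C='0' vs G='110': no prefix
  C='0' vs E='111': no prefix
  D='10' vs C='0': no prefix
  D='10' vs G='110': no prefix
  D='10' vs E='111': no prefix
  G='110' vs C='0': no prefix
  G='110' vs D='10': no prefix
  G='110' vs E='111': no prefix
  E='111' vs C='0': no prefix
  E='111' vs D='10': no prefix
  E='111' vs G='110': no prefix
No violation found over all pairs.

YES -- this is a valid prefix code. No codeword is a prefix of any other codeword.


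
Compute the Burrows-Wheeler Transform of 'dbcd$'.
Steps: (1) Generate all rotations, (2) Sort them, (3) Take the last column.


Rotations (sorted):
  0: $dbcd -> last char: d
  1: bcd$d -> last char: d
  2: cd$db -> last char: b
  3: d$dbc -> last char: c
  4: dbcd$ -> last char: $


BWT = ddbc$


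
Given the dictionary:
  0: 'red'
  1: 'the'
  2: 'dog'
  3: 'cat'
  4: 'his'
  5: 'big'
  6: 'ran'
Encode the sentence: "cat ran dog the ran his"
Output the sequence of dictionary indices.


Look up each word in the dictionary:
  'cat' -> 3
  'ran' -> 6
  'dog' -> 2
  'the' -> 1
  'ran' -> 6
  'his' -> 4

Encoded: [3, 6, 2, 1, 6, 4]


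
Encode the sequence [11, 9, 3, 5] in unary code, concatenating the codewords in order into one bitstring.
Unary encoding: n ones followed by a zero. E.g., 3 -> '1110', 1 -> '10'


Encode each number as n ones followed by a terminating 0:
  11 -> 111111111110 (12 bits)
  9 -> 1111111110 (10 bits)
  3 -> 1110 (4 bits)
  5 -> 111110 (6 bits)
Total length = 12 + 10 + 4 + 6 = 32 bits.

Unary([11, 9, 3, 5]) = 11111111111011111111101110111110 (32 bits)


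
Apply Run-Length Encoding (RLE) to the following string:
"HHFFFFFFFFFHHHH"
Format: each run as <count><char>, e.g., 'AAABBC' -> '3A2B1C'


Scanning runs left to right:
  i=0: run of 'H' x 2 -> '2H'
  i=2: run of 'F' x 9 -> '9F'
  i=11: run of 'H' x 4 -> '4H'

RLE = 2H9F4H


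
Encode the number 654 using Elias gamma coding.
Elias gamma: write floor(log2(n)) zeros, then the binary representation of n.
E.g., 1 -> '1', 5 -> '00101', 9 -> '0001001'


num_bits = floor(log2(654)) + 1 = 10
leading_zeros = num_bits - 1 = 9
binary(654) = 1010001110

Elias gamma(654) = '000000000' + '1010001110' = 0000000001010001110 (19 bits)


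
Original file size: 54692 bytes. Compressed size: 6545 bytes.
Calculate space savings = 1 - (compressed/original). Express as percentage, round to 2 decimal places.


ratio = compressed/original = 6545/54692 = 0.11967
savings = 1 - ratio = 1 - 0.11967 = 0.88033
as a percentage: 0.88033 * 100 = 88.03%

Space savings = 1 - 6545/54692 = 88.03%


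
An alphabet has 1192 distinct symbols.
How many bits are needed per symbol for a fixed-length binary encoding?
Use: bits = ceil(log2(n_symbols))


log2(1192) = 10.2192
Bracket: 2^10 = 1024 < 1192 <= 2^11 = 2048
So ceil(log2(1192)) = 11

bits = ceil(log2(1192)) = ceil(10.2192) = 11 bits


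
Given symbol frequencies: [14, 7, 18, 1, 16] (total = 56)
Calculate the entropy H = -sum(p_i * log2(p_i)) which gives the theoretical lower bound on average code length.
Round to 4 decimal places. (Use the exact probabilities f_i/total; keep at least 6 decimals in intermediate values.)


Per-symbol terms -p_i * log2(p_i) with p_i = f_i/56:
  p = 14/56 = 0.250000: log2(p) = -2.000000, -p*log2(p) = 0.500000
  p = 7/56 = 0.125000: log2(p) = -3.000000, -p*log2(p) = 0.375000
  p = 18/56 = 0.321429: log2(p) = -1.637430, -p*log2(p) = 0.526317
  p = 1/56 = 0.017857: log2(p) = -5.807355, -p*log2(p) = 0.103703
  p = 16/56 = 0.285714: log2(p) = -1.807355, -p*log2(p) = 0.516387
H = 0.500000 + 0.375000 + 0.526317 + 0.103703 + 0.516387 = 2.021407

H = 2.0214 bits/symbol


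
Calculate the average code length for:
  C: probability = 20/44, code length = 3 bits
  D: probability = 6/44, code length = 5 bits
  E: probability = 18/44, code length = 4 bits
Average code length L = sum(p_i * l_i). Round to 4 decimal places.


Weighted contributions p_i * l_i:
  C: (20/44) * 3 = 60/44
  D: (6/44) * 5 = 30/44
  E: (18/44) * 4 = 72/44
Sum = (60 + 30 + 72)/44 = 162/44

L = 162/44 = 3.6818 bits/symbol


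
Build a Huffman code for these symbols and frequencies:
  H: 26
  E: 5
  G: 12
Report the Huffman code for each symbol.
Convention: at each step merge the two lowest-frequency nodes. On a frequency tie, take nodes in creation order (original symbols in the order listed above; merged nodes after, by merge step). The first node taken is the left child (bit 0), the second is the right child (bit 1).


Huffman tree construction:
Step 1: Merge E(5) + G(12) = 17
Step 2: Merge (E+G)(17) + H(26) = 43
Read each symbol's code off the tree from the root (left child = 0, right child = 1).

Codes:
  H: 1 (length 1)
  E: 00 (length 2)
  G: 01 (length 2)
Average code length: 60/43 = 1.3953 bits/symbol


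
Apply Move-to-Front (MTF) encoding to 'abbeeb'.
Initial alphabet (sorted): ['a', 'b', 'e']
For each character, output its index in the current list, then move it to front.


MTF encoding:
'a': index 0 in ['a', 'b', 'e'] -> ['a', 'b', 'e']
'b': index 1 in ['a', 'b', 'e'] -> ['b', 'a', 'e']
'b': index 0 in ['b', 'a', 'e'] -> ['b', 'a', 'e']
'e': index 2 in ['b', 'a', 'e'] -> ['e', 'b', 'a']
'e': index 0 in ['e', 'b', 'a'] -> ['e', 'b', 'a']
'b': index 1 in ['e', 'b', 'a'] -> ['b', 'e', 'a']


Output: [0, 1, 0, 2, 0, 1]


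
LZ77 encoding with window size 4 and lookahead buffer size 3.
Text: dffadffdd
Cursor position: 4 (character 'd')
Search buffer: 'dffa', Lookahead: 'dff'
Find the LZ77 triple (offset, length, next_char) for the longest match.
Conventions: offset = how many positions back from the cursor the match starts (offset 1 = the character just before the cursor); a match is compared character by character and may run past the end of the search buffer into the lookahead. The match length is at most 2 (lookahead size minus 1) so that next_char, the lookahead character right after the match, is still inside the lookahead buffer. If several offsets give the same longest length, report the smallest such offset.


Try each offset into the search buffer:
  offset=1 (pos 3, char 'a'): match length 0
  offset=2 (pos 2, char 'f'): match length 0
  offset=3 (pos 1, char 'f'): match length 0
  offset=4 (pos 0, char 'd'): match length 2
Longest match has length 2 at offset 4.
next_char = character at position 4 + 2 = 6 -> 'f'

Best match: offset=4, length=2 (matching 'df' starting at position 0)
LZ77 triple: (4, 2, 'f')


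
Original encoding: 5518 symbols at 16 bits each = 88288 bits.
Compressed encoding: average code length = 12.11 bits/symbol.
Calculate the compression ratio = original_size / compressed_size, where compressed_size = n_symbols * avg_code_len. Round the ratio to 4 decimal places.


original_size = n_symbols * orig_bits = 5518 * 16 = 88288 bits
compressed_size = n_symbols * avg_code_len = 5518 * 12.11 = 66822.98 bits
ratio = original_size / compressed_size = 88288 / 66822.98 = 1.3212

Compression ratio = 1.3212


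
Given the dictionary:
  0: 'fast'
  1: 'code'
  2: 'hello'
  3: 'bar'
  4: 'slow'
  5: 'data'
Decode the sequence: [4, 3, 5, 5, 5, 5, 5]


Look up each index in the dictionary:
  4 -> 'slow'
  3 -> 'bar'
  5 -> 'data'
  5 -> 'data'
  5 -> 'data'
  5 -> 'data'
  5 -> 'data'

Decoded: "slow bar data data data data data"


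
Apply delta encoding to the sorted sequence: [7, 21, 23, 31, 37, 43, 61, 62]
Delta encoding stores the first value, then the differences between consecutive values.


First value: 7
Deltas:
  21 - 7 = 14
  23 - 21 = 2
  31 - 23 = 8
  37 - 31 = 6
  43 - 37 = 6
  61 - 43 = 18
  62 - 61 = 1


Delta encoded: [7, 14, 2, 8, 6, 6, 18, 1]


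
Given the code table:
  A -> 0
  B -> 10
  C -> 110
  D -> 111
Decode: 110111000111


Decoding:
110 -> C
111 -> D
0 -> A
0 -> A
0 -> A
111 -> D


Result: CDAAAD


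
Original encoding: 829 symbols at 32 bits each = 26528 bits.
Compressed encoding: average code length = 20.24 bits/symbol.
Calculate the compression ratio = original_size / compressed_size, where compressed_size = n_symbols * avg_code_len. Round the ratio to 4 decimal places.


original_size = n_symbols * orig_bits = 829 * 32 = 26528 bits
compressed_size = n_symbols * avg_code_len = 829 * 20.24 = 16778.96 bits
ratio = original_size / compressed_size = 26528 / 16778.96 = 1.581

Compression ratio = 1.581


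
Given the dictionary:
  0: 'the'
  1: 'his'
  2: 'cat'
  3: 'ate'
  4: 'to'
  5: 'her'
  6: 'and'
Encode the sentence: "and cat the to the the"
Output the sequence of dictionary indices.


Look up each word in the dictionary:
  'and' -> 6
  'cat' -> 2
  'the' -> 0
  'to' -> 4
  'the' -> 0
  'the' -> 0

Encoded: [6, 2, 0, 4, 0, 0]


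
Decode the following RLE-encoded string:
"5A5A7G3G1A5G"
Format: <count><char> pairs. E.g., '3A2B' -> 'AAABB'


Expanding each <count><char> pair:
  5A -> 'AAAAA'
  5A -> 'AAAAA'
  7G -> 'GGGGGGG'
  3G -> 'GGG'
  1A -> 'A'
  5G -> 'GGGGG'

Decoded = AAAAAAAAAAGGGGGGGGGGAGGGGG


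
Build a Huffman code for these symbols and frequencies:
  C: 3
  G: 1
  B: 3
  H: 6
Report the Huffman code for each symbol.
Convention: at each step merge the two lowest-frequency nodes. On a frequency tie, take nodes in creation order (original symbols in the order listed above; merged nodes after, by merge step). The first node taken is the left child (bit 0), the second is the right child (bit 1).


Huffman tree construction:
Step 1: Merge G(1) + C(3) = 4
Step 2: Merge B(3) + (G+C)(4) = 7
Step 3: Merge H(6) + (B+(G+C))(7) = 13
Read each symbol's code off the tree from the root (left child = 0, right child = 1).

Codes:
  C: 111 (length 3)
  G: 110 (length 3)
  B: 10 (length 2)
  H: 0 (length 1)
Average code length: 24/13 = 1.8462 bits/symbol


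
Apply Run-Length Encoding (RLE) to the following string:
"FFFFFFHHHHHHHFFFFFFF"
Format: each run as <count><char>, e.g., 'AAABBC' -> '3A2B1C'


Scanning runs left to right:
  i=0: run of 'F' x 6 -> '6F'
  i=6: run of 'H' x 7 -> '7H'
  i=13: run of 'F' x 7 -> '7F'

RLE = 6F7H7F


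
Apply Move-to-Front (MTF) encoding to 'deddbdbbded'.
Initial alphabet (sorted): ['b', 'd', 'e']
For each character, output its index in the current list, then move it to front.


MTF encoding:
'd': index 1 in ['b', 'd', 'e'] -> ['d', 'b', 'e']
'e': index 2 in ['d', 'b', 'e'] -> ['e', 'd', 'b']
'd': index 1 in ['e', 'd', 'b'] -> ['d', 'e', 'b']
'd': index 0 in ['d', 'e', 'b'] -> ['d', 'e', 'b']
'b': index 2 in ['d', 'e', 'b'] -> ['b', 'd', 'e']
'd': index 1 in ['b', 'd', 'e'] -> ['d', 'b', 'e']
'b': index 1 in ['d', 'b', 'e'] -> ['b', 'd', 'e']
'b': index 0 in ['b', 'd', 'e'] -> ['b', 'd', 'e']
'd': index 1 in ['b', 'd', 'e'] -> ['d', 'b', 'e']
'e': index 2 in ['d', 'b', 'e'] -> ['e', 'd', 'b']
'd': index 1 in ['e', 'd', 'b'] -> ['d', 'e', 'b']


Output: [1, 2, 1, 0, 2, 1, 1, 0, 1, 2, 1]


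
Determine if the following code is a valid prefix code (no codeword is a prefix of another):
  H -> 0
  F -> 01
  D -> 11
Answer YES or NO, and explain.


Checking each pair (does one codeword prefix another?):
  H='0' vs F='01': prefix -- VIOLATION

NO -- this is NOT a valid prefix code. H (0) is a prefix of F (01).


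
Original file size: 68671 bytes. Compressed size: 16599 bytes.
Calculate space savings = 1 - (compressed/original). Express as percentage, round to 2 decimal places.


ratio = compressed/original = 16599/68671 = 0.241718
savings = 1 - ratio = 1 - 0.241718 = 0.758282
as a percentage: 0.758282 * 100 = 75.83%

Space savings = 1 - 16599/68671 = 75.83%


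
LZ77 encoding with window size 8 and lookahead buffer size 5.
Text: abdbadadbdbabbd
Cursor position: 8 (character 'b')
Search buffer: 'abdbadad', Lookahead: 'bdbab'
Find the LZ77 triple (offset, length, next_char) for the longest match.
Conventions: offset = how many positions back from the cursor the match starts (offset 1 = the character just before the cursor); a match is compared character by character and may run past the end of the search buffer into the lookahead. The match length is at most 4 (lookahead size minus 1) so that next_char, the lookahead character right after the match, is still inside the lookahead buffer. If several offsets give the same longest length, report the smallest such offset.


Try each offset into the search buffer:
  offset=1 (pos 7, char 'd'): match length 0
  offset=2 (pos 6, char 'a'): match length 0
  offset=3 (pos 5, char 'd'): match length 0
  offset=4 (pos 4, char 'a'): match length 0
  offset=5 (pos 3, char 'b'): match length 1
  offset=6 (pos 2, char 'd'): match length 0
  offset=7 (pos 1, char 'b'): match length 4
  offset=8 (pos 0, char 'a'): match length 0
Longest match has length 4 at offset 7.
next_char = character at position 8 + 4 = 12 -> 'b'

Best match: offset=7, length=4 (matching 'bdba' starting at position 1)
LZ77 triple: (7, 4, 'b')


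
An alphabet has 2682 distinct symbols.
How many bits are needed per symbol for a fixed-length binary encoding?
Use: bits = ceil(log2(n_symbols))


log2(2682) = 11.3891
Bracket: 2^11 = 2048 < 2682 <= 2^12 = 4096
So ceil(log2(2682)) = 12

bits = ceil(log2(2682)) = ceil(11.3891) = 12 bits


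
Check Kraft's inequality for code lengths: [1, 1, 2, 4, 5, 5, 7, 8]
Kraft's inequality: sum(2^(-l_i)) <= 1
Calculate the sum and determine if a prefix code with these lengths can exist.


Sum = 2^(-1) + 2^(-1) + 2^(-2) + 2^(-4) + 2^(-5) + 2^(-5) + 2^(-7) + 2^(-8)
    = 0.5 + 0.5 + 0.25 + 0.0625 + 0.03125 + 0.03125 + 0.0078125 + 0.00390625
    = 355/256 = 1.38671875
Since 1.38671875 > 1, Kraft's inequality is NOT satisfied.
A prefix code with these lengths CANNOT exist.

Kraft sum = 1.38671875. Not satisfied.


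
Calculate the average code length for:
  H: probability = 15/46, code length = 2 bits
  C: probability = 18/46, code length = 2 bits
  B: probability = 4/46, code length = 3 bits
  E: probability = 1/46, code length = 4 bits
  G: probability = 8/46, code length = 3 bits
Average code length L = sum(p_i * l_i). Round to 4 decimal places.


Weighted contributions p_i * l_i:
  H: (15/46) * 2 = 30/46
  C: (18/46) * 2 = 36/46
  B: (4/46) * 3 = 12/46
  E: (1/46) * 4 = 4/46
  G: (8/46) * 3 = 24/46
Sum = (30 + 36 + 12 + 4 + 24)/46 = 106/46

L = 106/46 = 2.3043 bits/symbol


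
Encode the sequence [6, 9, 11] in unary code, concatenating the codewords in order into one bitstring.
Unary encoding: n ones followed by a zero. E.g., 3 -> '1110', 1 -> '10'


Encode each number as n ones followed by a terminating 0:
  6 -> 1111110 (7 bits)
  9 -> 1111111110 (10 bits)
  11 -> 111111111110 (12 bits)
Total length = 7 + 10 + 12 = 29 bits.

Unary([6, 9, 11]) = 11111101111111110111111111110 (29 bits)


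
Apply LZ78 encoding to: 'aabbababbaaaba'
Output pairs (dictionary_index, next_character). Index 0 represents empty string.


LZ78 encoding steps:
Dictionary: {0: ''}
Step 1: w='' (idx 0), next='a' -> output (0, 'a'), add 'a' as idx 1
Step 2: w='a' (idx 1), next='b' -> output (1, 'b'), add 'ab' as idx 2
Step 3: w='' (idx 0), next='b' -> output (0, 'b'), add 'b' as idx 3
Step 4: w='ab' (idx 2), next='a' -> output (2, 'a'), add 'aba' as idx 4
Step 5: w='b' (idx 3), next='b' -> output (3, 'b'), add 'bb' as idx 5
Step 6: w='a' (idx 1), next='a' -> output (1, 'a'), add 'aa' as idx 6
Step 7: w='aba' (idx 4), end of input -> output (4, '')


Encoded: [(0, 'a'), (1, 'b'), (0, 'b'), (2, 'a'), (3, 'b'), (1, 'a'), (4, '')]


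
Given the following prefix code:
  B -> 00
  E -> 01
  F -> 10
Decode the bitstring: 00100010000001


Decoding step by step:
Bits 00 -> B
Bits 10 -> F
Bits 00 -> B
Bits 10 -> F
Bits 00 -> B
Bits 00 -> B
Bits 01 -> E


Decoded message: BFBFBBE


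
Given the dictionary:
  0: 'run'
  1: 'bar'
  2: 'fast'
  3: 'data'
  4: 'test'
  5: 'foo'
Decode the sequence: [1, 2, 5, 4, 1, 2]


Look up each index in the dictionary:
  1 -> 'bar'
  2 -> 'fast'
  5 -> 'foo'
  4 -> 'test'
  1 -> 'bar'
  2 -> 'fast'

Decoded: "bar fast foo test bar fast"


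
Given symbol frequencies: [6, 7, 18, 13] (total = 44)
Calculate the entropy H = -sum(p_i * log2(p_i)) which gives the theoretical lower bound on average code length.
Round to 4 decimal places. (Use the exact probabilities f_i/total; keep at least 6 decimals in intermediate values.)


Per-symbol terms -p_i * log2(p_i) with p_i = f_i/44:
  p = 6/44 = 0.136364: log2(p) = -2.874469, -p*log2(p) = 0.391973
  p = 7/44 = 0.159091: log2(p) = -2.652077, -p*log2(p) = 0.421921
  p = 18/44 = 0.409091: log2(p) = -1.289507, -p*log2(p) = 0.527525
  p = 13/44 = 0.295455: log2(p) = -1.758992, -p*log2(p) = 0.519702
H = 0.391973 + 0.421921 + 0.527525 + 0.519702 = 1.861121

H = 1.8611 bits/symbol


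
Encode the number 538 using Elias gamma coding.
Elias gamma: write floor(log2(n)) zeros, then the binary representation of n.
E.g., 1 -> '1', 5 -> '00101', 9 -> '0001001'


num_bits = floor(log2(538)) + 1 = 10
leading_zeros = num_bits - 1 = 9
binary(538) = 1000011010

Elias gamma(538) = '000000000' + '1000011010' = 0000000001000011010 (19 bits)


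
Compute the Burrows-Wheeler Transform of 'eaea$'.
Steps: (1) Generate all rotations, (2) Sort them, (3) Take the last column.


Rotations (sorted):
  0: $eaea -> last char: a
  1: a$eae -> last char: e
  2: aea$e -> last char: e
  3: ea$ea -> last char: a
  4: eaea$ -> last char: $


BWT = aeea$


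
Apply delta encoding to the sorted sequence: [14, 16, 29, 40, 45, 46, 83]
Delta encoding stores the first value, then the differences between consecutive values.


First value: 14
Deltas:
  16 - 14 = 2
  29 - 16 = 13
  40 - 29 = 11
  45 - 40 = 5
  46 - 45 = 1
  83 - 46 = 37


Delta encoded: [14, 2, 13, 11, 5, 1, 37]


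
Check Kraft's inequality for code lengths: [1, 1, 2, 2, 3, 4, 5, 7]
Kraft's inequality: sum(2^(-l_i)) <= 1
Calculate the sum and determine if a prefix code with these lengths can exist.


Sum = 2^(-1) + 2^(-1) + 2^(-2) + 2^(-2) + 2^(-3) + 2^(-4) + 2^(-5) + 2^(-7)
    = 0.5 + 0.5 + 0.25 + 0.25 + 0.125 + 0.0625 + 0.03125 + 0.0078125
    = 221/128 = 1.7265625
Since 1.7265625 > 1, Kraft's inequality is NOT satisfied.
A prefix code with these lengths CANNOT exist.

Kraft sum = 1.7265625. Not satisfied.


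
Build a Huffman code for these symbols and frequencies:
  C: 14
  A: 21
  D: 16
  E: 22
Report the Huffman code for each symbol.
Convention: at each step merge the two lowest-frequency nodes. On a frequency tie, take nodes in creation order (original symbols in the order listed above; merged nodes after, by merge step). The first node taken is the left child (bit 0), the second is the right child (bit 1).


Huffman tree construction:
Step 1: Merge C(14) + D(16) = 30
Step 2: Merge A(21) + E(22) = 43
Step 3: Merge (C+D)(30) + (A+E)(43) = 73
Read each symbol's code off the tree from the root (left child = 0, right child = 1).

Codes:
  C: 00 (length 2)
  A: 10 (length 2)
  D: 01 (length 2)
  E: 11 (length 2)
Average code length: 146/73 = 2.0000 bits/symbol


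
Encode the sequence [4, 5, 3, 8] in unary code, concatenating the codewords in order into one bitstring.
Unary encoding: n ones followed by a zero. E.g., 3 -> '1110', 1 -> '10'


Encode each number as n ones followed by a terminating 0:
  4 -> 11110 (5 bits)
  5 -> 111110 (6 bits)
  3 -> 1110 (4 bits)
  8 -> 111111110 (9 bits)
Total length = 5 + 6 + 4 + 9 = 24 bits.

Unary([4, 5, 3, 8]) = 111101111101110111111110 (24 bits)


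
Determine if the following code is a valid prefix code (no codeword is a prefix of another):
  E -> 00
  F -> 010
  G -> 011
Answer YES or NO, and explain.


Checking each pair (does one codeword prefix another?):
  E='00' vs F='010': no prefix
  E='00' vs G='011': no prefix
  F='010' vs E='00': no prefix
  F='010' vs G='011': no prefix
  G='011' vs E='00': no prefix
  G='011' vs F='010': no prefix
No violation found over all pairs.

YES -- this is a valid prefix code. No codeword is a prefix of any other codeword.


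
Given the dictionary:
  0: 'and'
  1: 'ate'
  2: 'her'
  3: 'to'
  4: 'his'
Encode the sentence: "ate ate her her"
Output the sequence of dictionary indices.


Look up each word in the dictionary:
  'ate' -> 1
  'ate' -> 1
  'her' -> 2
  'her' -> 2

Encoded: [1, 1, 2, 2]


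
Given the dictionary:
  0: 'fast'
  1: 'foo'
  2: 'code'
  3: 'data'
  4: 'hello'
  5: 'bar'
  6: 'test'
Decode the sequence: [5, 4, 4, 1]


Look up each index in the dictionary:
  5 -> 'bar'
  4 -> 'hello'
  4 -> 'hello'
  1 -> 'foo'

Decoded: "bar hello hello foo"


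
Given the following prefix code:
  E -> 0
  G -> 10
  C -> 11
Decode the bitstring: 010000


Decoding step by step:
Bits 0 -> E
Bits 10 -> G
Bits 0 -> E
Bits 0 -> E
Bits 0 -> E


Decoded message: EGEEE


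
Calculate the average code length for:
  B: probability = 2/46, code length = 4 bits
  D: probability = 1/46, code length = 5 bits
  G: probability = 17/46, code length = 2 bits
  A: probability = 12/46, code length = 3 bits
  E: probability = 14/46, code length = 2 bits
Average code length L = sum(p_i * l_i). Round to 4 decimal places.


Weighted contributions p_i * l_i:
  B: (2/46) * 4 = 8/46
  D: (1/46) * 5 = 5/46
  G: (17/46) * 2 = 34/46
  A: (12/46) * 3 = 36/46
  E: (14/46) * 2 = 28/46
Sum = (8 + 5 + 34 + 36 + 28)/46 = 111/46

L = 111/46 = 2.4130 bits/symbol


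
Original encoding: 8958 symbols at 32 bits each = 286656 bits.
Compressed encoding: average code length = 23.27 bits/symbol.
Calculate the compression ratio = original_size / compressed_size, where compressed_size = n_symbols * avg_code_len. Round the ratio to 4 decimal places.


original_size = n_symbols * orig_bits = 8958 * 32 = 286656 bits
compressed_size = n_symbols * avg_code_len = 8958 * 23.27 = 208452.66 bits
ratio = original_size / compressed_size = 286656 / 208452.66 = 1.3752

Compression ratio = 1.3752


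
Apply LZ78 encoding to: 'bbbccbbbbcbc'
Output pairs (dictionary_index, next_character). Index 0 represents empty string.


LZ78 encoding steps:
Dictionary: {0: ''}
Step 1: w='' (idx 0), next='b' -> output (0, 'b'), add 'b' as idx 1
Step 2: w='b' (idx 1), next='b' -> output (1, 'b'), add 'bb' as idx 2
Step 3: w='' (idx 0), next='c' -> output (0, 'c'), add 'c' as idx 3
Step 4: w='c' (idx 3), next='b' -> output (3, 'b'), add 'cb' as idx 4
Step 5: w='bb' (idx 2), next='b' -> output (2, 'b'), add 'bbb' as idx 5
Step 6: w='cb' (idx 4), next='c' -> output (4, 'c'), add 'cbc' as idx 6


Encoded: [(0, 'b'), (1, 'b'), (0, 'c'), (3, 'b'), (2, 'b'), (4, 'c')]


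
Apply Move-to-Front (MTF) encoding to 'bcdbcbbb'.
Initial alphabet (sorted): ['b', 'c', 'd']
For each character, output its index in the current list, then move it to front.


MTF encoding:
'b': index 0 in ['b', 'c', 'd'] -> ['b', 'c', 'd']
'c': index 1 in ['b', 'c', 'd'] -> ['c', 'b', 'd']
'd': index 2 in ['c', 'b', 'd'] -> ['d', 'c', 'b']
'b': index 2 in ['d', 'c', 'b'] -> ['b', 'd', 'c']
'c': index 2 in ['b', 'd', 'c'] -> ['c', 'b', 'd']
'b': index 1 in ['c', 'b', 'd'] -> ['b', 'c', 'd']
'b': index 0 in ['b', 'c', 'd'] -> ['b', 'c', 'd']
'b': index 0 in ['b', 'c', 'd'] -> ['b', 'c', 'd']


Output: [0, 1, 2, 2, 2, 1, 0, 0]


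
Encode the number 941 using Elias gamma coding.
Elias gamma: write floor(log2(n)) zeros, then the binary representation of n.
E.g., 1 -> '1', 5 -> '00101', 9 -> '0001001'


num_bits = floor(log2(941)) + 1 = 10
leading_zeros = num_bits - 1 = 9
binary(941) = 1110101101

Elias gamma(941) = '000000000' + '1110101101' = 0000000001110101101 (19 bits)


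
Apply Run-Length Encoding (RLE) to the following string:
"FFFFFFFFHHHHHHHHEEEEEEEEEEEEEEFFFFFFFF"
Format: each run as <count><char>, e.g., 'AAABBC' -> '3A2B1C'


Scanning runs left to right:
  i=0: run of 'F' x 8 -> '8F'
  i=8: run of 'H' x 8 -> '8H'
  i=16: run of 'E' x 14 -> '14E'
  i=30: run of 'F' x 8 -> '8F'

RLE = 8F8H14E8F


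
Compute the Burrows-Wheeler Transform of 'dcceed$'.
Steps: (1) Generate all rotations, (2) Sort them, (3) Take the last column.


Rotations (sorted):
  0: $dcceed -> last char: d
  1: cceed$d -> last char: d
  2: ceed$dc -> last char: c
  3: d$dccee -> last char: e
  4: dcceed$ -> last char: $
  5: ed$dcce -> last char: e
  6: eed$dcc -> last char: c


BWT = ddce$ec


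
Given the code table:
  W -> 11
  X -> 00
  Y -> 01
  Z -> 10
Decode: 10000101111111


Decoding:
10 -> Z
00 -> X
01 -> Y
01 -> Y
11 -> W
11 -> W
11 -> W


Result: ZXYYWWW


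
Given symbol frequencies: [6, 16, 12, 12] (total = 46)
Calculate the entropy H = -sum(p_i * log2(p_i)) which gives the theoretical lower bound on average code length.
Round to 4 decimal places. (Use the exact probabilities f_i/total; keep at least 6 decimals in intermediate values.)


Per-symbol terms -p_i * log2(p_i) with p_i = f_i/46:
  p = 6/46 = 0.130435: log2(p) = -2.938599, -p*log2(p) = 0.383296
  p = 16/46 = 0.347826: log2(p) = -1.523562, -p*log2(p) = 0.529935
  p = 12/46 = 0.260870: log2(p) = -1.938599, -p*log2(p) = 0.505722
  p = 12/46 = 0.260870: log2(p) = -1.938599, -p*log2(p) = 0.505722
H = 0.383296 + 0.529935 + 0.505722 + 0.505722 = 1.924675

H = 1.9247 bits/symbol


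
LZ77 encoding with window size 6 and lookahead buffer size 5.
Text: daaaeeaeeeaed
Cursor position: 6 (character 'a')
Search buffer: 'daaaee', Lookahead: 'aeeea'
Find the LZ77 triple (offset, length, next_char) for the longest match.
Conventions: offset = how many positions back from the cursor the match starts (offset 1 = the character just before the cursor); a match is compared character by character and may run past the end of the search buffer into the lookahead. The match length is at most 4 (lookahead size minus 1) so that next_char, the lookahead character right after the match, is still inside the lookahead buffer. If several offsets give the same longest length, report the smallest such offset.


Try each offset into the search buffer:
  offset=1 (pos 5, char 'e'): match length 0
  offset=2 (pos 4, char 'e'): match length 0
  offset=3 (pos 3, char 'a'): match length 3
  offset=4 (pos 2, char 'a'): match length 1
  offset=5 (pos 1, char 'a'): match length 1
  offset=6 (pos 0, char 'd'): match length 0
Longest match has length 3 at offset 3.
next_char = character at position 6 + 3 = 9 -> 'e'

Best match: offset=3, length=3 (matching 'aee' starting at position 3)
LZ77 triple: (3, 3, 'e')


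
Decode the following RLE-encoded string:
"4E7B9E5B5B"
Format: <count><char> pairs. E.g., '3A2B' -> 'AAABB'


Expanding each <count><char> pair:
  4E -> 'EEEE'
  7B -> 'BBBBBBB'
  9E -> 'EEEEEEEEE'
  5B -> 'BBBBB'
  5B -> 'BBBBB'

Decoded = EEEEBBBBBBBEEEEEEEEEBBBBBBBBBB


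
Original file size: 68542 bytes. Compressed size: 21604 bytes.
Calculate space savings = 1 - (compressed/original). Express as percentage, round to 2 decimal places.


ratio = compressed/original = 21604/68542 = 0.315194
savings = 1 - ratio = 1 - 0.315194 = 0.684806
as a percentage: 0.684806 * 100 = 68.48%

Space savings = 1 - 21604/68542 = 68.48%


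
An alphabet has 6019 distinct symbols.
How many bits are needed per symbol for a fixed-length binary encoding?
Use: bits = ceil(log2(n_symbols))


log2(6019) = 12.5553
Bracket: 2^12 = 4096 < 6019 <= 2^13 = 8192
So ceil(log2(6019)) = 13

bits = ceil(log2(6019)) = ceil(12.5553) = 13 bits


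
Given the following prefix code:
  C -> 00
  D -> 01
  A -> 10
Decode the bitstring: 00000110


Decoding step by step:
Bits 00 -> C
Bits 00 -> C
Bits 01 -> D
Bits 10 -> A


Decoded message: CCDA


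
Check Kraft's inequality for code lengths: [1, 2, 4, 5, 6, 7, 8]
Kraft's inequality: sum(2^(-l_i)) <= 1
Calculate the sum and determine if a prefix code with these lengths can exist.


Sum = 2^(-1) + 2^(-2) + 2^(-4) + 2^(-5) + 2^(-6) + 2^(-7) + 2^(-8)
    = 0.5 + 0.25 + 0.0625 + 0.03125 + 0.015625 + 0.0078125 + 0.00390625
    = 223/256 = 0.87109375
Since 0.87109375 <= 1, Kraft's inequality IS satisfied.
A prefix code with these lengths CAN exist.

Kraft sum = 0.87109375. Satisfied.


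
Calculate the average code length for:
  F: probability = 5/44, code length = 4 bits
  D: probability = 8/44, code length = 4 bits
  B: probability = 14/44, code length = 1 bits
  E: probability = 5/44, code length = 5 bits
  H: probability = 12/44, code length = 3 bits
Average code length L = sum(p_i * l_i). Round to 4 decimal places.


Weighted contributions p_i * l_i:
  F: (5/44) * 4 = 20/44
  D: (8/44) * 4 = 32/44
  B: (14/44) * 1 = 14/44
  E: (5/44) * 5 = 25/44
  H: (12/44) * 3 = 36/44
Sum = (20 + 32 + 14 + 25 + 36)/44 = 127/44

L = 127/44 = 2.8864 bits/symbol


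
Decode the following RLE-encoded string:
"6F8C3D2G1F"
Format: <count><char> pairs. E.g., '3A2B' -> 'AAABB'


Expanding each <count><char> pair:
  6F -> 'FFFFFF'
  8C -> 'CCCCCCCC'
  3D -> 'DDD'
  2G -> 'GG'
  1F -> 'F'

Decoded = FFFFFFCCCCCCCCDDDGGF


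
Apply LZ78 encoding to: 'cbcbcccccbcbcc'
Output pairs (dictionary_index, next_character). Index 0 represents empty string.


LZ78 encoding steps:
Dictionary: {0: ''}
Step 1: w='' (idx 0), next='c' -> output (0, 'c'), add 'c' as idx 1
Step 2: w='' (idx 0), next='b' -> output (0, 'b'), add 'b' as idx 2
Step 3: w='c' (idx 1), next='b' -> output (1, 'b'), add 'cb' as idx 3
Step 4: w='c' (idx 1), next='c' -> output (1, 'c'), add 'cc' as idx 4
Step 5: w='cc' (idx 4), next='c' -> output (4, 'c'), add 'ccc' as idx 5
Step 6: w='b' (idx 2), next='c' -> output (2, 'c'), add 'bc' as idx 6
Step 7: w='bc' (idx 6), next='c' -> output (6, 'c'), add 'bcc' as idx 7


Encoded: [(0, 'c'), (0, 'b'), (1, 'b'), (1, 'c'), (4, 'c'), (2, 'c'), (6, 'c')]


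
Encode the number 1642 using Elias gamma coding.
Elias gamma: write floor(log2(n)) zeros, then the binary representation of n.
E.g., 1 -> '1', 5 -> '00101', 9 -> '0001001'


num_bits = floor(log2(1642)) + 1 = 11
leading_zeros = num_bits - 1 = 10
binary(1642) = 11001101010

Elias gamma(1642) = '0000000000' + '11001101010' = 000000000011001101010 (21 bits)


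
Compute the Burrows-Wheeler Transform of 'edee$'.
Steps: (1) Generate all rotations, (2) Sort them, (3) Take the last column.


Rotations (sorted):
  0: $edee -> last char: e
  1: dee$e -> last char: e
  2: e$ede -> last char: e
  3: edee$ -> last char: $
  4: ee$ed -> last char: d


BWT = eee$d


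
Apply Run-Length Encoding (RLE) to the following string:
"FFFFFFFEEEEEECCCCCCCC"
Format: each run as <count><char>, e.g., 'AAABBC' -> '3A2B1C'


Scanning runs left to right:
  i=0: run of 'F' x 7 -> '7F'
  i=7: run of 'E' x 6 -> '6E'
  i=13: run of 'C' x 8 -> '8C'

RLE = 7F6E8C


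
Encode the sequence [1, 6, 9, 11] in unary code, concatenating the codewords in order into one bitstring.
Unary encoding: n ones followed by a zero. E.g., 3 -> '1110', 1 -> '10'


Encode each number as n ones followed by a terminating 0:
  1 -> 10 (2 bits)
  6 -> 1111110 (7 bits)
  9 -> 1111111110 (10 bits)
  11 -> 111111111110 (12 bits)
Total length = 2 + 7 + 10 + 12 = 31 bits.

Unary([1, 6, 9, 11]) = 1011111101111111110111111111110 (31 bits)


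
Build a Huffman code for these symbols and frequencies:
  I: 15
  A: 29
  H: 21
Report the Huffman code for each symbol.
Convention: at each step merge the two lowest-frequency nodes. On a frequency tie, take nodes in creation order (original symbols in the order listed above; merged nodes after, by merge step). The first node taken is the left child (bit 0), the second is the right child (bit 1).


Huffman tree construction:
Step 1: Merge I(15) + H(21) = 36
Step 2: Merge A(29) + (I+H)(36) = 65
Read each symbol's code off the tree from the root (left child = 0, right child = 1).

Codes:
  I: 10 (length 2)
  A: 0 (length 1)
  H: 11 (length 2)
Average code length: 101/65 = 1.5538 bits/symbol
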